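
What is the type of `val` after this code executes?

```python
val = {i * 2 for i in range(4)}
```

A set comprehension {expr for x in iterable} produces a set

set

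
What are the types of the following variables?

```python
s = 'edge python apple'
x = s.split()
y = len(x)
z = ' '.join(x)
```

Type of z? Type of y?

str.join() returns str; len() returns int

str, int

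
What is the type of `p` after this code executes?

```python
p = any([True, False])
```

any() returns bool

bool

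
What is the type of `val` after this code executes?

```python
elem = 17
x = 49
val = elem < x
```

Comparison operators return bool

bool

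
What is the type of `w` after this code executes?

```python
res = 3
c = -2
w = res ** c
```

int ** negative int returns float

float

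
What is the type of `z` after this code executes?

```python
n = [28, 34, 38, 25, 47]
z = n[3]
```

Indexing a list of ints returns int (n[3] = 25)

int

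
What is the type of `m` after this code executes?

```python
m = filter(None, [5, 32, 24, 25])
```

filter() returns a filter iterator object

filter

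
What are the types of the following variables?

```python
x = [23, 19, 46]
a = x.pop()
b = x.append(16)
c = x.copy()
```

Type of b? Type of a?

list.append() returns None; list.pop() returns the element (int)

NoneType, int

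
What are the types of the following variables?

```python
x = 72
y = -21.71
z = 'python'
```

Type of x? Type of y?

x is int; y is float

int, float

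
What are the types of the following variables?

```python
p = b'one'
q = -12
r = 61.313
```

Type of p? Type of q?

p is bytes; q is int

bytes, int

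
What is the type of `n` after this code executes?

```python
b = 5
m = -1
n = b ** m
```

int ** negative int returns float

float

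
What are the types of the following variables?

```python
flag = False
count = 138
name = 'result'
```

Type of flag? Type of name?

flag is bool; name is str

bool, str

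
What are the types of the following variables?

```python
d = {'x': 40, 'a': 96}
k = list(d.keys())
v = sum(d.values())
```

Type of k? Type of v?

list(...) returns list; sum of int values returns int

list, int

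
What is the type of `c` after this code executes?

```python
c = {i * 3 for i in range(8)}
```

A set comprehension {expr for x in iterable} produces a set

set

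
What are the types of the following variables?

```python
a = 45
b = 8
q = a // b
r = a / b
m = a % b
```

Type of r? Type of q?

int / int returns float; int // int returns int

float, int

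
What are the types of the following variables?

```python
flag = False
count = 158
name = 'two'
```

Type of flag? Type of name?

flag is bool; name is str

bool, str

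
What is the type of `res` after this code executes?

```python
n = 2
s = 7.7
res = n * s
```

int * float returns float (2 * 7.7 = 15.4)

float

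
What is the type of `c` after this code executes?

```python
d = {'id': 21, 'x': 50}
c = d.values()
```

.values() returns a dict_values view object

dict_values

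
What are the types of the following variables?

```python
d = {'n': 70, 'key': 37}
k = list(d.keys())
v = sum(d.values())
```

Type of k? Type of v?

list(...) returns list; sum of int values returns int

list, int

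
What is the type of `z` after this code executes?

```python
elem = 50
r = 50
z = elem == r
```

Equality comparison returns bool

bool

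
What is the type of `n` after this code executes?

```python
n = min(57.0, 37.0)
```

min() of floats returns float

float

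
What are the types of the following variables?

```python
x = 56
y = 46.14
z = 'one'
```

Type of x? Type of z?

x is int; z is str

int, str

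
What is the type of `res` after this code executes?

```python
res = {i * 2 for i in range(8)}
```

A set comprehension {expr for x in iterable} produces a set

set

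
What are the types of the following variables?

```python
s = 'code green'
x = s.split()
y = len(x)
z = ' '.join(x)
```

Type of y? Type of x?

len() returns int; str.split() returns list

int, list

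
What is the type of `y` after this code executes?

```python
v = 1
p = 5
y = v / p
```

int / int always returns float in Python 3 (1 / 5 = 0.2)

float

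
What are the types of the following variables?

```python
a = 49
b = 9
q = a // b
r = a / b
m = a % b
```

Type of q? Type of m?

int // int returns int; int % int returns int

int, int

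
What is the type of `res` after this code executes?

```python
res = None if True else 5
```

Ternary: condition is True, if branch (None) taken → NoneType

NoneType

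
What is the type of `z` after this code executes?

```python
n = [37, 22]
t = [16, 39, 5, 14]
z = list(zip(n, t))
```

list(zip(...)) returns a list of tuples

list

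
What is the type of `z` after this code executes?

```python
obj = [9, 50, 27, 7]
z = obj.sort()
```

list.sort() returns None (sorts in place)

NoneType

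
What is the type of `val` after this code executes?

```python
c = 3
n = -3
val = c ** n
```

int ** negative int returns float

float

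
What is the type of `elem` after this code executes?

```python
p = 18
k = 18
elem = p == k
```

Equality comparison returns bool

bool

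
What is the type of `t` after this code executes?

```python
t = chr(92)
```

chr() returns str (single character)

str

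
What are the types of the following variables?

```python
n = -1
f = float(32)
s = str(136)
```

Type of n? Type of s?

n is int; s is str

int, str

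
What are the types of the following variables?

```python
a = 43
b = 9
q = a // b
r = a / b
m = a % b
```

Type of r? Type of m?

int / int returns float; int % int returns int

float, int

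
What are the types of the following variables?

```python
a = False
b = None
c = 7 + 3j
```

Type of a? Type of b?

a is bool; b is NoneType

bool, NoneType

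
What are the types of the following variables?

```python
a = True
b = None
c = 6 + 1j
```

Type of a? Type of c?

a is bool; c is complex

bool, complex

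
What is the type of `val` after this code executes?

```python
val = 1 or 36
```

'or' returns the first truthy value (1, which is int)

int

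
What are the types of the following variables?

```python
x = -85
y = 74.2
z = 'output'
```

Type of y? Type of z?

y is float; z is str

float, str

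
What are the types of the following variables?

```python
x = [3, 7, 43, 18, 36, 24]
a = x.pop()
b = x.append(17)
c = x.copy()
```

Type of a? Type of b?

list.pop() returns the element (int); list.append() returns None

int, NoneType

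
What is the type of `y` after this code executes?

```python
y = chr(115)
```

chr() returns str (single character)

str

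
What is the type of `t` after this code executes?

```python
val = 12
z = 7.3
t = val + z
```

int + float returns float (12 + 7.3 = 19.3)

float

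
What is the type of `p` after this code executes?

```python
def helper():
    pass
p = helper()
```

A function with no return statement returns None

NoneType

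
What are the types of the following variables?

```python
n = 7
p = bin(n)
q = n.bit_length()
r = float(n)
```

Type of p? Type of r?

bin() returns str; float() returns float

str, float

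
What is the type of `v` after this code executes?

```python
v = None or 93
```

'or' with None returns the other value (93, int)

int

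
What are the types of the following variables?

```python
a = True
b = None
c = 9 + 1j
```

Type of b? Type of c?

b is NoneType; c is complex

NoneType, complex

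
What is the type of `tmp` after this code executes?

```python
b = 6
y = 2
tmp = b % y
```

int % int returns int (6 % 2 = 0)

int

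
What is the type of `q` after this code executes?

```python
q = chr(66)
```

chr() returns str (single character)

str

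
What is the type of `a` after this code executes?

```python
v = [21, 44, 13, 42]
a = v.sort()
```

list.sort() returns None (sorts in place)

NoneType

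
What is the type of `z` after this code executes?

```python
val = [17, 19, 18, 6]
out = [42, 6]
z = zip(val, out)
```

zip() returns a zip iterator object

zip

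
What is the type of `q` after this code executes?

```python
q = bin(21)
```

bin() returns str representation

str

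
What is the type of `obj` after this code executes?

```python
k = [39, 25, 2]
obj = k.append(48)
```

list.append() returns None (mutates in place)

NoneType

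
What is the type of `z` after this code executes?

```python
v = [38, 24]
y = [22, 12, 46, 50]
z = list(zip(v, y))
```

list(zip(...)) returns a list of tuples

list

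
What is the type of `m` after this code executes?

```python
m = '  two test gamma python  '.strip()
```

str.strip() returns str

str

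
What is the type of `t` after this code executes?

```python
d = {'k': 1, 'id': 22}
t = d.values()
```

.values() returns a dict_values view object

dict_values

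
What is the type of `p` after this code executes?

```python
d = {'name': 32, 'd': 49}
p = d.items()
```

dict.items() returns a dict_items view

dict_items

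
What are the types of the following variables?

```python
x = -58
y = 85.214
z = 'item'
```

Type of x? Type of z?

x is int; z is str

int, str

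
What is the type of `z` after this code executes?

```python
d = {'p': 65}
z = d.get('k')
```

dict.get() returns None when key 'k' is not found and no default given

NoneType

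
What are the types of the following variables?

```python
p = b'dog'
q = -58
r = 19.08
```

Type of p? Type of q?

p is bytes; q is int

bytes, int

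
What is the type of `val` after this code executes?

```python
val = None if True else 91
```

Ternary: condition is True, if branch (None) taken → NoneType

NoneType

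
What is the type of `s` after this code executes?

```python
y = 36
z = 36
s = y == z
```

Equality comparison returns bool

bool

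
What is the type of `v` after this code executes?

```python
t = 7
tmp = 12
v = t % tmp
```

int % int returns int (7 % 12 = 7)

int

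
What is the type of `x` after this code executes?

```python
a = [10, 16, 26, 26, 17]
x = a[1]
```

Indexing a list of ints returns int (a[1] = 16)

int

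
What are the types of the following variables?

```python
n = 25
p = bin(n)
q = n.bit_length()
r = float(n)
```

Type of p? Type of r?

bin() returns str; float() returns float

str, float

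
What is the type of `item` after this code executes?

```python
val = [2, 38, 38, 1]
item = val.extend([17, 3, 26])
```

list.extend() returns None

NoneType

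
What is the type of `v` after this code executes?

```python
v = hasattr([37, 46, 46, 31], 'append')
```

hasattr() returns bool

bool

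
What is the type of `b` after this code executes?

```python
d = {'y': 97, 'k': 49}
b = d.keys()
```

.keys() returns a dict_keys view object

dict_keys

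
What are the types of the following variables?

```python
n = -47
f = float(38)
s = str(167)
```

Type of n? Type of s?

n is int; s is str

int, str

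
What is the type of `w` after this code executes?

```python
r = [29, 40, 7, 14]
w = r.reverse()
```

list.reverse() returns None

NoneType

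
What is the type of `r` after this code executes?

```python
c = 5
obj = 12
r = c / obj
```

int / int always returns float in Python 3 (5 / 12 = 0.416667)

float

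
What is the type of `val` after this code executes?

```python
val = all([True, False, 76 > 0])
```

all() returns bool

bool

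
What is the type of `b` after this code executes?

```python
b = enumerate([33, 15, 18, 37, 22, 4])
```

enumerate() returns an enumerate iterator object

enumerate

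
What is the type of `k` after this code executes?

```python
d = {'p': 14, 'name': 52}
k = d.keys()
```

.keys() returns a dict_keys view object

dict_keys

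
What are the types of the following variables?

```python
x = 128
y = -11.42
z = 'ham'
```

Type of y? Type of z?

y is float; z is str

float, str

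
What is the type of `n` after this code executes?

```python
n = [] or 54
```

'or' returns first truthy value (54, which is int)

int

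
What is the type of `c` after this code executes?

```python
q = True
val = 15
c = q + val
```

bool + int returns int (True is 1, so 1 + 15 = 16)

int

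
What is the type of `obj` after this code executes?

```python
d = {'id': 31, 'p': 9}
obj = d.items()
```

dict.items() returns a dict_items view

dict_items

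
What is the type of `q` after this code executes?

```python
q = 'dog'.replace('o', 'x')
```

str.replace() returns str

str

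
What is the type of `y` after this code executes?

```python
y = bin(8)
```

bin() returns str representation

str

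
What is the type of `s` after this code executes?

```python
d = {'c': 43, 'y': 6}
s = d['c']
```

Accessing dict[str, int] with key 'c' returns int value 43

int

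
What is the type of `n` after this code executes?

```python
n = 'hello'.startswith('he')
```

str.startswith() returns bool

bool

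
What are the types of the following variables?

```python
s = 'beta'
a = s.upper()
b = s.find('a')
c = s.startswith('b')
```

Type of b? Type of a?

str.find() returns int; str.upper() returns str

int, str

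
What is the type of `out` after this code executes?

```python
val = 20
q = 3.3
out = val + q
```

int + float returns float (20 + 3.3 = 23.3)

float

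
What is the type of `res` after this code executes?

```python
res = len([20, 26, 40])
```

len() always returns int

int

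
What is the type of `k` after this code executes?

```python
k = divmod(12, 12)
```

divmod() returns a tuple (quotient, remainder)

tuple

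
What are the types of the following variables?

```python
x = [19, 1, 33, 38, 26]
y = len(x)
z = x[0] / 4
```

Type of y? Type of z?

len() returns int; int / int returns float

int, float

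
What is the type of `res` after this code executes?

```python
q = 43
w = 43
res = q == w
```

Equality comparison returns bool

bool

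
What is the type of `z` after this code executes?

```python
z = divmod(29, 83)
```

divmod() returns a tuple (quotient, remainder)

tuple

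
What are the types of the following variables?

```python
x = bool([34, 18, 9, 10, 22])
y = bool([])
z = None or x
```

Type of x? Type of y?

bool() returns bool; bool() returns bool

bool, bool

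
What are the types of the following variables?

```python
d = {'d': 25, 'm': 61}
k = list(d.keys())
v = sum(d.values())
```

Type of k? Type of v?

list(...) returns list; sum of int values returns int

list, int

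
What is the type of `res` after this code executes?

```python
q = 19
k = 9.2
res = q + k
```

int + float returns float (19 + 9.2 = 28.2)

float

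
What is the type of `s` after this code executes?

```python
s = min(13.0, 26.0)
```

min() of floats returns float

float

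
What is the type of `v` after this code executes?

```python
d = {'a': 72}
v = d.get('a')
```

dict.get() returns the value (int) when key is found

int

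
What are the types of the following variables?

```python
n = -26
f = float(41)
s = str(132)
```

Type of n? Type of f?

n is int; f is float

int, float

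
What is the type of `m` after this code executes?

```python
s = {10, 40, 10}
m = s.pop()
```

Popping from a set of ints returns int

int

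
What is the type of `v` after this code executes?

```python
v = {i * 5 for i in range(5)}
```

A set comprehension {expr for x in iterable} produces a set

set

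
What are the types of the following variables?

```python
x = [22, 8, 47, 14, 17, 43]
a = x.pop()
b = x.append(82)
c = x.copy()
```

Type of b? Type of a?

list.append() returns None; list.pop() returns the element (int)

NoneType, int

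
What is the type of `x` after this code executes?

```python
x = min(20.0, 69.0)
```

min() of floats returns float

float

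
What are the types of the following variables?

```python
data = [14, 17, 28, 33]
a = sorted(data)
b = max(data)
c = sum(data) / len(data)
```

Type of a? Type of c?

sorted() returns list; int / int returns float

list, float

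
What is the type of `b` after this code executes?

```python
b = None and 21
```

'and' returns first falsy value (None)

NoneType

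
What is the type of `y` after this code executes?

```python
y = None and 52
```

'and' returns first falsy value (None)

NoneType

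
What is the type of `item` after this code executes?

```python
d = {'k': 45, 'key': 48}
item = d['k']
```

Accessing dict[str, int] with key 'k' returns int value 45

int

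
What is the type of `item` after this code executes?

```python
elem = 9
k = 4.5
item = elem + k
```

int + float returns float (9 + 4.5 = 13.5)

float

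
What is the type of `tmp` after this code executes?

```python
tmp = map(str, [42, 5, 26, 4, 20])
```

map() returns a map iterator object

map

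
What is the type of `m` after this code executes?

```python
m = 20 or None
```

'or' returns first truthy value (20, int)

int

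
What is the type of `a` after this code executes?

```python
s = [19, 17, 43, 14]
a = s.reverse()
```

list.reverse() returns None

NoneType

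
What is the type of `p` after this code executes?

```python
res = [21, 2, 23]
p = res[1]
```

Indexing a list of ints returns int (res[1] = 2)

int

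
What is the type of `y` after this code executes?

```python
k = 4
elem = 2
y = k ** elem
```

int ** positive int returns int (4 ** 2 = 16)

int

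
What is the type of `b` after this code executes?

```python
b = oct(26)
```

oct() returns str representation

str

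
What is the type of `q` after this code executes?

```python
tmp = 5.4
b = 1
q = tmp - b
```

float - int returns float (5.4 - 1 = 4.4)

float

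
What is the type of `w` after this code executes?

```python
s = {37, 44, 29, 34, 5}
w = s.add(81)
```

set.add() returns None (mutates in place)

NoneType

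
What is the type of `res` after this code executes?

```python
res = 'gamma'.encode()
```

str.encode() returns bytes

bytes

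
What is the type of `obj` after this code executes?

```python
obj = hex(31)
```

hex() returns str representation

str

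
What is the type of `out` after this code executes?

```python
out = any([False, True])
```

any() returns bool

bool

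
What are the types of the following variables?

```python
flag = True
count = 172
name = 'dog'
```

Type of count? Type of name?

count is int; name is str

int, str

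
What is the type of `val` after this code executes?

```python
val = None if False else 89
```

Ternary: condition is False, else branch (89) taken → int

int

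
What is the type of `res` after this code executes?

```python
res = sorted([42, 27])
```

sorted() always returns list

list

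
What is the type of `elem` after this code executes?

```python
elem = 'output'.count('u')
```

str.count() returns int

int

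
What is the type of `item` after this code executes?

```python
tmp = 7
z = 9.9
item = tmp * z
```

int * float returns float (7 * 9.9 = 69.3)

float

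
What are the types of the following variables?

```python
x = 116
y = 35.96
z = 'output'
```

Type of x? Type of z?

x is int; z is str

int, str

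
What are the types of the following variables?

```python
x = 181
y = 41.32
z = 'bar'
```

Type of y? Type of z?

y is float; z is str

float, str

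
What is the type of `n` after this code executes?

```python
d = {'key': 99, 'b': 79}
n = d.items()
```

dict.items() returns a dict_items view

dict_items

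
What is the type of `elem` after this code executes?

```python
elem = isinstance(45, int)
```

isinstance() returns bool

bool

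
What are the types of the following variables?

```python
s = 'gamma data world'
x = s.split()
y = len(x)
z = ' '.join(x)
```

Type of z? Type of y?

str.join() returns str; len() returns int

str, int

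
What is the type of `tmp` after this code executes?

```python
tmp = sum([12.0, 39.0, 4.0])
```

sum() of floats returns float

float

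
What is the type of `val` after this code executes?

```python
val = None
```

None has type NoneType

NoneType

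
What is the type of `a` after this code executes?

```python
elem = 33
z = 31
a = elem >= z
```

Comparison operators return bool

bool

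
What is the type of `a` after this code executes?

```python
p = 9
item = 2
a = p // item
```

int // int returns int (9 // 2 = 4)

int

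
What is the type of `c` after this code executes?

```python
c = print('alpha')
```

print() returns None

NoneType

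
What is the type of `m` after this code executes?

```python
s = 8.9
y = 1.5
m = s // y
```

float // float returns float (floor division preserves float type)

float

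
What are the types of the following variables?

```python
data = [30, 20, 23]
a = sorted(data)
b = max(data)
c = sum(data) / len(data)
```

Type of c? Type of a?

int / int returns float; sorted() returns list

float, list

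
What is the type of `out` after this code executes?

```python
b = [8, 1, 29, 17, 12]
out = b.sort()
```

list.sort() returns None (sorts in place)

NoneType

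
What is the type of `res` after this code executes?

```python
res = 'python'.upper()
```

str.upper() returns str

str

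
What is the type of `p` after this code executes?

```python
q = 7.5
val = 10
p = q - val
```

float - int returns float (7.5 - 10 = -2.5)

float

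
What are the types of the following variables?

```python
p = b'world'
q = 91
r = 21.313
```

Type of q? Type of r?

q is int; r is float

int, float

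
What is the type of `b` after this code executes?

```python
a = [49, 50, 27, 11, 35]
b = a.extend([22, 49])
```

list.extend() returns None

NoneType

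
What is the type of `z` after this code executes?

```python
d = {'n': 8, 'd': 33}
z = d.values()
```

.values() returns a dict_values view object

dict_values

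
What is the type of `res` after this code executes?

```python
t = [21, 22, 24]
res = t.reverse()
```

list.reverse() returns None

NoneType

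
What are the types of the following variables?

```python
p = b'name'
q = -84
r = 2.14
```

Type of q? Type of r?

q is int; r is float

int, float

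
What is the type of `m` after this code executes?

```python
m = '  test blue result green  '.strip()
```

str.strip() returns str

str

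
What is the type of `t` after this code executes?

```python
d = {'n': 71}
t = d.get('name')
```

dict.get() returns None when key 'name' is not found and no default given

NoneType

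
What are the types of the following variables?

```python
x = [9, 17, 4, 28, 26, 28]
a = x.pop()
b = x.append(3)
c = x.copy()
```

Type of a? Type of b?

list.pop() returns the element (int); list.append() returns None

int, NoneType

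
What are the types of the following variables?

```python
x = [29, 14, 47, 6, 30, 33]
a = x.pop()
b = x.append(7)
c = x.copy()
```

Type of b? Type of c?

list.append() returns None; list.copy() returns list

NoneType, list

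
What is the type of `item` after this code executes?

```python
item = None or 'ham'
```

'or' with None returns the other value ('ham', str)

str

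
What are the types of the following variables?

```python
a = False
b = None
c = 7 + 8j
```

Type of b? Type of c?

b is NoneType; c is complex

NoneType, complex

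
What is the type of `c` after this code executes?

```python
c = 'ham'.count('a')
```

str.count() returns int

int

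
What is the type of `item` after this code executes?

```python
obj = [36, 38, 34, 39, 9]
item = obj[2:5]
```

Slicing a list always returns a list

list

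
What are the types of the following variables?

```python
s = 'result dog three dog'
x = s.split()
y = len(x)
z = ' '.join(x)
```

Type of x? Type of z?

str.split() returns list; str.join() returns str

list, str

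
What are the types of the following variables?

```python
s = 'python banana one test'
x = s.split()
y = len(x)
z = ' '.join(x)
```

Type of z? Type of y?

str.join() returns str; len() returns int

str, int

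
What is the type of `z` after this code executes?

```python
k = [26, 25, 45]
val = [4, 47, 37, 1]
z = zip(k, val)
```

zip() returns a zip iterator object

zip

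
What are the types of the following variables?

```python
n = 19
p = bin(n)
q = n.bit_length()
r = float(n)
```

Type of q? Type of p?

int.bit_length() returns int; bin() returns str

int, str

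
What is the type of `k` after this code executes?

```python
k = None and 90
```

'and' returns first falsy value (None)

NoneType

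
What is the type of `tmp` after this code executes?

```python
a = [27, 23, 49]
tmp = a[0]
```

Indexing a list of ints returns int (a[0] = 27)

int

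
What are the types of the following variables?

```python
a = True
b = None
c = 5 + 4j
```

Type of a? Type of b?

a is bool; b is NoneType

bool, NoneType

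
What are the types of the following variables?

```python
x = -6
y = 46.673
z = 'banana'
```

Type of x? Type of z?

x is int; z is str

int, str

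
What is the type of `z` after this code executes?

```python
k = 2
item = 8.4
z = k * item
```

int * float returns float (2 * 8.4 = 16.8)

float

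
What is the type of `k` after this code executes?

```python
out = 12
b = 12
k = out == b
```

Equality comparison returns bool

bool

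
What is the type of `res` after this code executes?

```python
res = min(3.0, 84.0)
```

min() of floats returns float

float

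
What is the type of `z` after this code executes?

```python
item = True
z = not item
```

'not' always returns bool

bool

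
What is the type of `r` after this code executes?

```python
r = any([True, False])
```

any() returns bool

bool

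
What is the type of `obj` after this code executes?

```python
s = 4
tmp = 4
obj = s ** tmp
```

int ** positive int returns int (4 ** 4 = 256)

int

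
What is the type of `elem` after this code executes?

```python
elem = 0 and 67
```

'and' returns the first falsy value (0, which is int)

int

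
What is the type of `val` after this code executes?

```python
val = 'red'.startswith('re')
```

str.startswith() returns bool

bool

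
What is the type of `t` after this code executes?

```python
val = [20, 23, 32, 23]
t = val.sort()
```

list.sort() returns None (sorts in place)

NoneType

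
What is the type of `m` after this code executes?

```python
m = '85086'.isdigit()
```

str.isdigit() returns bool

bool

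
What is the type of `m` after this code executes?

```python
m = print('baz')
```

print() returns None

NoneType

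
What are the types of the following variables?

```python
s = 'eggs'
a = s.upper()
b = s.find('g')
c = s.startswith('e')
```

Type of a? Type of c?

str.upper() returns str; str.startswith() returns bool

str, bool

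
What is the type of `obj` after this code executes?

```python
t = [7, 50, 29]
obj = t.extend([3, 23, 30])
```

list.extend() returns None

NoneType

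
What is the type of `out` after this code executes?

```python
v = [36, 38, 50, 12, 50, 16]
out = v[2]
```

Indexing a list of ints returns int (v[2] = 50)

int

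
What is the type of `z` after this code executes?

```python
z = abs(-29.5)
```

abs() of float returns float

float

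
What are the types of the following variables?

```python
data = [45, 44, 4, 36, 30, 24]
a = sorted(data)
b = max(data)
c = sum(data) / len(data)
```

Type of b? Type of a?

max of ints returns int; sorted() returns list

int, list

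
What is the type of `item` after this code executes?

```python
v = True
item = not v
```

'not' always returns bool

bool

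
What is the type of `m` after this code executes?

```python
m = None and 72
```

'and' returns first falsy value (None)

NoneType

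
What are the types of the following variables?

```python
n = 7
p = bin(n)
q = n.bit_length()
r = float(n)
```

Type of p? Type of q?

bin() returns str; int.bit_length() returns int

str, int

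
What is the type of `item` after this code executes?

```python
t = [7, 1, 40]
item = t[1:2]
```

Slicing a list always returns a list

list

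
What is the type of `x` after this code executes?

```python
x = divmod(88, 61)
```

divmod() returns a tuple (quotient, remainder)

tuple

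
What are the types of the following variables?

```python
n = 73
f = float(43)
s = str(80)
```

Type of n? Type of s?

n is int; s is str

int, str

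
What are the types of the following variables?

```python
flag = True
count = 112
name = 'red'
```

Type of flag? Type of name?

flag is bool; name is str

bool, str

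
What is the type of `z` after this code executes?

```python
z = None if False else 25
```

Ternary: condition is False, else branch (25) taken → int

int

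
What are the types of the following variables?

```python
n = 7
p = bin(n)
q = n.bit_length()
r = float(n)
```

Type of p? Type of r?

bin() returns str; float() returns float

str, float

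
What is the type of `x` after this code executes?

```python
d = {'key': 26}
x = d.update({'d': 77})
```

dict.update() returns None

NoneType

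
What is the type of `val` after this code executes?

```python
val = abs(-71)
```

abs() of int returns int

int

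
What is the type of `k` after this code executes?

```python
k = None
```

None has type NoneType

NoneType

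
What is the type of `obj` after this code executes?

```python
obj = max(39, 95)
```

max() of ints returns int

int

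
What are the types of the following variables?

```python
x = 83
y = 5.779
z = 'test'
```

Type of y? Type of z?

y is float; z is str

float, str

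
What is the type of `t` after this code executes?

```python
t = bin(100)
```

bin() returns str representation

str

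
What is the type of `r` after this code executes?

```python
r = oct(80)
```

oct() returns str representation

str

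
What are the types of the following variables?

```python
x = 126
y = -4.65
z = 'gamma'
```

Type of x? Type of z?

x is int; z is str

int, str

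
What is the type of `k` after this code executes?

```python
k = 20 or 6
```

'or' returns the first truthy value (20, which is int)

int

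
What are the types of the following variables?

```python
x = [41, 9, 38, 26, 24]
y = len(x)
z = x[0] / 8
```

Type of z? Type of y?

int / int returns float; len() returns int

float, int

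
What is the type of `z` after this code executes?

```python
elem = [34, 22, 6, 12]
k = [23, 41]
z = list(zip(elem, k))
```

list(zip(...)) returns a list of tuples

list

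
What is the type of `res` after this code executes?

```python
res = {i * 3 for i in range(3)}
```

A set comprehension {expr for x in iterable} produces a set

set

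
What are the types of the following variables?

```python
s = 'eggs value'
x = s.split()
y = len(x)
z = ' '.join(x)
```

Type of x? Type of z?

str.split() returns list; str.join() returns str

list, str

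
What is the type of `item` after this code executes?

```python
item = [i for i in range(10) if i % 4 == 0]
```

A list comprehension [...] produces a list

list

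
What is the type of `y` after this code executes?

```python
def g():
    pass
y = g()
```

A function with no return statement returns None

NoneType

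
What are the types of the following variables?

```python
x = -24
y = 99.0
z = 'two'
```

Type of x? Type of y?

x is int; y is float

int, float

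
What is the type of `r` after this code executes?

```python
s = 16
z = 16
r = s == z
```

Equality comparison returns bool

bool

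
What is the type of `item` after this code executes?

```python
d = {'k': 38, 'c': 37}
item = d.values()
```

.values() returns a dict_values view object

dict_values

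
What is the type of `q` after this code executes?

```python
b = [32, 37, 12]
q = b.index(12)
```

list.index() returns int

int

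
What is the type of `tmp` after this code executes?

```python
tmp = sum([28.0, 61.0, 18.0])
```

sum() of floats returns float

float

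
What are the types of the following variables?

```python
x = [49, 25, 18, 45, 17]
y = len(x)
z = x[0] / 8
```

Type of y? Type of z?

len() returns int; int / int returns float

int, float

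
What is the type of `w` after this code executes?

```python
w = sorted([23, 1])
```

sorted() always returns list

list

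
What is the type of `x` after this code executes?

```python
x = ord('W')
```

ord() returns int (Unicode code point)

int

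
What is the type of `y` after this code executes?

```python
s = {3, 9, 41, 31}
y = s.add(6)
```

set.add() returns None (mutates in place)

NoneType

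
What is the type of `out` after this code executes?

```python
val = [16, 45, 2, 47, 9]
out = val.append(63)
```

list.append() returns None (mutates in place)

NoneType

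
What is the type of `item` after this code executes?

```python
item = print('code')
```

print() returns None

NoneType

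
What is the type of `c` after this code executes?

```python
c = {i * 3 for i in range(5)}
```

A set comprehension {expr for x in iterable} produces a set

set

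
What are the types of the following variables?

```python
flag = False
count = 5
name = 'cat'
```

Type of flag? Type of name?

flag is bool; name is str

bool, str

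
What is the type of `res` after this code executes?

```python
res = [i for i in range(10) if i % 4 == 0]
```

A list comprehension [...] produces a list

list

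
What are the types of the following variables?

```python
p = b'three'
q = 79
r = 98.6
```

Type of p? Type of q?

p is bytes; q is int

bytes, int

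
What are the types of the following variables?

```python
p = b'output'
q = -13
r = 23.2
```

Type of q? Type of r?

q is int; r is float

int, float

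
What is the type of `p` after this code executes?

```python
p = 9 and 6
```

'and' returns the last value when all truthy (6, which is int)

int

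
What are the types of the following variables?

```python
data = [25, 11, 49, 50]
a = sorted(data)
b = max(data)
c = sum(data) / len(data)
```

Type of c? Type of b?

int / int returns float; max of ints returns int

float, int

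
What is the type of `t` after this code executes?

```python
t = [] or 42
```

'or' returns first truthy value (42, which is int)

int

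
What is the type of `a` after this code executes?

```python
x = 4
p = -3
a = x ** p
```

int ** negative int returns float

float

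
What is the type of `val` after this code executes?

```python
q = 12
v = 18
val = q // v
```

int // int returns int (12 // 18 = 0)

int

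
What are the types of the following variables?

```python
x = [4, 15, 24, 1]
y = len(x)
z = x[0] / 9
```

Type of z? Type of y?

int / int returns float; len() returns int

float, int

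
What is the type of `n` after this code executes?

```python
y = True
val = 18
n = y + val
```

bool + int returns int (True is 1, so 1 + 18 = 19)

int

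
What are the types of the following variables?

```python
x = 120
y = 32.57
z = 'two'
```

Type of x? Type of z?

x is int; z is str

int, str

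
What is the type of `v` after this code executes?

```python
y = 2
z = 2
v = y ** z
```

int ** positive int returns int (2 ** 2 = 4)

int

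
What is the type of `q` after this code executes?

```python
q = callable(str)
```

callable() returns bool

bool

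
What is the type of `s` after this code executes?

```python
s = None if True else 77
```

Ternary: condition is True, if branch (None) taken → NoneType

NoneType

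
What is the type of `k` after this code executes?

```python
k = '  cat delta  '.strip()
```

str.strip() returns str

str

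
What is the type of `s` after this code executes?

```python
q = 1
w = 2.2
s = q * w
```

int * float returns float (1 * 2.2 = 2.2)

float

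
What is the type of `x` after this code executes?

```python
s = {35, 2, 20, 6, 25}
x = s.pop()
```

Popping from a set of ints returns int

int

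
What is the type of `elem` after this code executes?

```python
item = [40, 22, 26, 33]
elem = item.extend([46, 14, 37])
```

list.extend() returns None

NoneType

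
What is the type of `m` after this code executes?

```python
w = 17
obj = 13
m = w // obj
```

int // int returns int (17 // 13 = 1)

int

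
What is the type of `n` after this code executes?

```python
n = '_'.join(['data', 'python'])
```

str.join() returns str

str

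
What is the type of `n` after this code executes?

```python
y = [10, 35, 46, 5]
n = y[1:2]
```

Slicing a list always returns a list

list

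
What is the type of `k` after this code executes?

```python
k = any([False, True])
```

any() returns bool

bool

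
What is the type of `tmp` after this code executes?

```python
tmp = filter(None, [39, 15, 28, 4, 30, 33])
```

filter() returns a filter iterator object

filter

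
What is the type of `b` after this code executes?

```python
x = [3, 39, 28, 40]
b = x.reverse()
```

list.reverse() returns None

NoneType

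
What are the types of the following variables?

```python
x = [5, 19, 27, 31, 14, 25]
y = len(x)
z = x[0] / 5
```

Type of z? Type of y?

int / int returns float; len() returns int

float, int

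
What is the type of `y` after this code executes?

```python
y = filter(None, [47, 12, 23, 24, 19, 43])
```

filter() returns a filter iterator object

filter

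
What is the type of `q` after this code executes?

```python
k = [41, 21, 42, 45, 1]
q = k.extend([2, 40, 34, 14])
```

list.extend() returns None

NoneType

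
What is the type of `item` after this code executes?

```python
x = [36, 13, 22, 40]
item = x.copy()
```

list.copy() returns list

list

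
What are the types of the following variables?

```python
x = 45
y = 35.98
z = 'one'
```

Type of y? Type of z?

y is float; z is str

float, str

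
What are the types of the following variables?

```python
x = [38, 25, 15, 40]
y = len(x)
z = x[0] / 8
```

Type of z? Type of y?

int / int returns float; len() returns int

float, int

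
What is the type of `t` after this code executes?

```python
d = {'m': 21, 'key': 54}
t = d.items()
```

dict.items() returns a dict_items view

dict_items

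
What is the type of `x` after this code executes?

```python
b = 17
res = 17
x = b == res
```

Equality comparison returns bool

bool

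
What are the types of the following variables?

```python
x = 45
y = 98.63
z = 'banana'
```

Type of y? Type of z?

y is float; z is str

float, str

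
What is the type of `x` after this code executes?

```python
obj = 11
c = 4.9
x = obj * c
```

int * float returns float (11 * 4.9 = 53.9)

float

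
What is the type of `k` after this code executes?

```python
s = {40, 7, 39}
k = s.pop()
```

Popping from a set of ints returns int

int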